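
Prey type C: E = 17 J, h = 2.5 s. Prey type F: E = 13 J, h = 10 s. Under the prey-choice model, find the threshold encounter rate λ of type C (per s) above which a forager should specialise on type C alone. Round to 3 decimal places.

The zero-one rule: include type F iff E₂/h₂ > λE₁/(1+λh₁). Equality gives the switch point.
λE₁h₂ = E₂ + λE₂h₁ ⇒ λ = E₂/(E₁h₂ − E₂h₁) = 13/(170 − 32.5) = 0.09455 per s.

0.095 per s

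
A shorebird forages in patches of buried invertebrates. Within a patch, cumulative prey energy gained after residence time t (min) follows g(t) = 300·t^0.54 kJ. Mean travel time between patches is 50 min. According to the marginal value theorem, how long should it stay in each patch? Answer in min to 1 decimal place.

58.7 min

Maximise g(t)/(T+t): set derivative to zero → g'(t)(T+t) = g(t).
g'(t) = 0.54·300·t^-0.46. Setting 0.54·300·t^-0.46 = 300·t^0.54/(50+t) gives 0.54(50+t) = t, so 0.46·t = 0.54×50.
t* = 0.54×50/0.46 = 58.7 min.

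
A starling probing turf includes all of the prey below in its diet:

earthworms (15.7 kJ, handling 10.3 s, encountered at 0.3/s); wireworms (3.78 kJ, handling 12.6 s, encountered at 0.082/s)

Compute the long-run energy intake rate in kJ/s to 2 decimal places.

R = Σλ_iE_i / (1 + Σλ_ih_i)
Numerator: 0.3×15.7 + 0.082×3.78 = 5.02
Denominator: 1 + 0.3×10.3 + 0.082×12.6 = 5.123
R = 5.02/5.123 = 0.9798 kJ/s

0.98 kJ/s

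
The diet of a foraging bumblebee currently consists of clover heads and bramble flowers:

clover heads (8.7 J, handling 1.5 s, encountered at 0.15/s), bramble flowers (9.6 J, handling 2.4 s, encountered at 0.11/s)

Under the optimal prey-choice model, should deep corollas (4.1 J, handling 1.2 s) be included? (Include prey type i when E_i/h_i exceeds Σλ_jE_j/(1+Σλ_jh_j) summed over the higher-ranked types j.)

Current rate: (0.15×8.7 + 0.11×9.6)/(1 + 0.15×1.5 + 0.11×2.4) = 1.586 J/s.
deep corollas: E/h = 4.1/1.2 = 3.417 J/s.
3.417 > 1.586, so adding deep corollas raises the average — include it.

Yes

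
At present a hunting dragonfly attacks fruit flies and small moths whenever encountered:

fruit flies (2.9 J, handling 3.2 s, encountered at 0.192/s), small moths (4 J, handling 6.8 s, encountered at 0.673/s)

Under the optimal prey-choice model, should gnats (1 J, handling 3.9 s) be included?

No

On fruit flies and small moths alone, R = ΣλE/(1+Σλh) = 3.249/6.191 = 0.5248 J/s.
Profitability of gnats: 1/3.9 = 0.2564 J/s.
0.2564 < 0.5248, so adding gnats would lower the average — exclude it.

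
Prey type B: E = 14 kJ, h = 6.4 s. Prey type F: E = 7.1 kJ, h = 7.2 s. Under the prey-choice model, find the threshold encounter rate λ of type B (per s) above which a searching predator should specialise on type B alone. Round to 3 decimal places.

0.128 per s

At the threshold, the rate on type B alone equals the profitability of type F: λ·14/(1 + λ·6.4) = 7.1/7.2 = 0.9861.
Rearranging, λ(14 − 0.9861×6.4) = 0.9861, so λ = 0.9861/7.689 = 0.1283 per s.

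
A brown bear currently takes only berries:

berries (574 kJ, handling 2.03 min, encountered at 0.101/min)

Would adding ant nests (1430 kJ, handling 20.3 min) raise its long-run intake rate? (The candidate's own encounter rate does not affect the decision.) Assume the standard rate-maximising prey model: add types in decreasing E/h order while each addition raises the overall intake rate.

Intake rate on the current diet: R = (0.101×574) / (1 + 0.101×2.03) = 57.97/1.205 = 48.11 kJ/min.
Profitability of ant nests: 1430/20.3 = 70.44 kJ/min.
Since 70.44 > R, including ant nests increases the long-run rate.

Yes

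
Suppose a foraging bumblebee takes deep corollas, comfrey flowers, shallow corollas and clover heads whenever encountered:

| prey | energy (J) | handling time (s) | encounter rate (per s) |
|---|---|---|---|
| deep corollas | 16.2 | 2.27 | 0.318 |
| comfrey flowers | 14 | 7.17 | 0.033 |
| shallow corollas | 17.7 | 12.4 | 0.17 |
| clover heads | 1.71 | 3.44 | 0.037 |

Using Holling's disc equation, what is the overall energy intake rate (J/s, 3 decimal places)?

Energy encountered per unit search time: 0.318×16.2 + 0.033×14 + 0.17×17.7 + 0.037×1.71 = 8.686 J/s.
Handling time per unit search time: 0.318×2.27 + 0.033×7.17 + 0.17×12.4 + 0.037×3.44 = 3.194.
Rate = 8.686/(1 + 3.194) = 2.071 J/s.

2.071 J/s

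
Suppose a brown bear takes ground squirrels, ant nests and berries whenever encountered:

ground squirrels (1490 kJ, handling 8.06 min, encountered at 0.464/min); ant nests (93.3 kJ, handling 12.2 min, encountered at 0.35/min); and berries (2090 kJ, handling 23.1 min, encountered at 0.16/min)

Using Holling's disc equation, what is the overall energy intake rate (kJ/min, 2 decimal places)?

83.30 kJ/min

R = (0.464×1490 + 0.35×93.3 + 0.16×2090) / (1 + 0.464×8.06 + 0.35×12.2 + 0.16×23.1) = 1058/12.71 = 83.3 kJ/min.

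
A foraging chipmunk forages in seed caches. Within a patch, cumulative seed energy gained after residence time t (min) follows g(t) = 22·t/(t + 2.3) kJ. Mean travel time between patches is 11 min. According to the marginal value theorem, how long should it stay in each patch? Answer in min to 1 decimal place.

5.0 min

Optimal t* satisfies g'(t*) = g(t*)/(T + t*).
g'(t) = 22·2.3/(t + 2.3)². Setting 22·2.3/(t+2.3)² = 22t/[(t+2.3)(11+t)] gives 2.3(11+t) = t(t+2.3), so t² = 2.3×11 = 25.3.
t* = √25.3 = 5.03 min.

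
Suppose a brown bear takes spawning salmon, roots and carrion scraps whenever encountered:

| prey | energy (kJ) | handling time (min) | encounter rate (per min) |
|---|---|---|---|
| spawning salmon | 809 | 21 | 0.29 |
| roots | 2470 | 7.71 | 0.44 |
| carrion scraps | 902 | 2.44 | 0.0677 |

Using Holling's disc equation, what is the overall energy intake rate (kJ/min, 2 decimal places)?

R = (0.29×809 + 0.44×2470 + 0.0677×902) / (1 + 0.29×21 + 0.44×7.71 + 0.0677×2.44) = 1382/10.65 = 129.8 kJ/min.

129.84 kJ/min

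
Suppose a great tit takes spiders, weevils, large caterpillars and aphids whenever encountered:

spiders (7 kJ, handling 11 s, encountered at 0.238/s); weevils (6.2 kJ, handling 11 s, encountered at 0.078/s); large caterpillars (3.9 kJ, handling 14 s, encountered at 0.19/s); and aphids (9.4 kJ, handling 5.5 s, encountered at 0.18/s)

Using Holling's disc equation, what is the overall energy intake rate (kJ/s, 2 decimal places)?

Energy encountered per unit search time: 0.238×7 + 0.078×6.2 + 0.19×3.9 + 0.18×9.4 = 4.583 kJ/s.
Handling time per unit search time: 0.238×11 + 0.078×11 + 0.19×14 + 0.18×5.5 = 7.126.
Rate = 4.583/(1 + 7.126) = 0.5639 kJ/s.

0.56 kJ/s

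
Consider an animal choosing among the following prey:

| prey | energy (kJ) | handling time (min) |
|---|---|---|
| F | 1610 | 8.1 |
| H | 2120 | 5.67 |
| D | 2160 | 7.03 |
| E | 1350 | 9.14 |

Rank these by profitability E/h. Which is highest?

H

Profitability E/h (kJ/min): F = 1610/8.1 = 199, H = 2120/5.67 = 374, D = 2160/7.03 = 307, E = 1350/9.14 = 148.
Ranked: H > D > F > E.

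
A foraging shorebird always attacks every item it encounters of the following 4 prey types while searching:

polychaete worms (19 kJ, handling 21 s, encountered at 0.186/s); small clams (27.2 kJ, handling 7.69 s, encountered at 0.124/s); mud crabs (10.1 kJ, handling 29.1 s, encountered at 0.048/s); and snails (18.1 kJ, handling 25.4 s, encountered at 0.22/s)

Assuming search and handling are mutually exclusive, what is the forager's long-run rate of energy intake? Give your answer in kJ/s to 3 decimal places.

Energy encountered per unit search time: 0.186×19 + 0.124×27.2 + 0.048×10.1 + 0.22×18.1 = 11.37 kJ/s.
Handling time per unit search time: 0.186×21 + 0.124×7.69 + 0.048×29.1 + 0.22×25.4 = 11.84.
Rate = 11.37/(1 + 11.84) = 0.8855 kJ/s.

0.885 kJ/s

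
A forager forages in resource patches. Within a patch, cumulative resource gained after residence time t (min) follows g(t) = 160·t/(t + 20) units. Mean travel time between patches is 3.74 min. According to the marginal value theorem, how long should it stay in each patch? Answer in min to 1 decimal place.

By the marginal value theorem, leave when the instantaneous gain rate g'(t) equals the habitat-wide average g(t)/(T + t).
g'(t) = 160·20/(t + 20)². Setting 160·20/(t+20)² = 160t/[(t+20)(3.74+t)] gives 20(3.74+t) = t(t+20), so t² = 20×3.74 = 74.8.
t* = √74.8 = 8.649 min.

8.6 min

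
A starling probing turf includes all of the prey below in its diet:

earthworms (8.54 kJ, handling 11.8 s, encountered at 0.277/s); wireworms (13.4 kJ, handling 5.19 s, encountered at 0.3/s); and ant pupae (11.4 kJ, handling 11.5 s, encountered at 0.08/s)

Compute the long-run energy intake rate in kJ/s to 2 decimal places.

R = (0.277×8.54 + 0.3×13.4 + 0.08×11.4) / (1 + 0.277×11.8 + 0.3×5.19 + 0.08×11.5) = 7.298/6.746 = 1.082 kJ/s.

1.08 kJ/s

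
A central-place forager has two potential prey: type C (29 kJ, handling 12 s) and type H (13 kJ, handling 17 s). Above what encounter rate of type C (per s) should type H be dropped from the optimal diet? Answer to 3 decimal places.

Drop type H once their profitability E₂/h₂ falls below the rate achievable on type C alone: E₂/h₂ = λE₁/(1 + λh₁).
Solve for λ: λE₁h₂ = E₂(1 + λh₁) → λ(E₁h₂ − E₂h₁) = E₂ → λ = E₂/(E₁h₂ − E₂h₁).
λ = 13/(29×17 − 13×12) = 13/337 = 0.03858 per s.

0.039 per s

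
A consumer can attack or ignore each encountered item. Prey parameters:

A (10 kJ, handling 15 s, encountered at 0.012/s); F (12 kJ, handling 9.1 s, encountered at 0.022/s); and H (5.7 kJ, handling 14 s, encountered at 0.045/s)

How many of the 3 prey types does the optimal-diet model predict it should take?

E/h in descending order: F 1.32, A 0.667, H 0.407 kJ/s. The optimal diet is the largest prefix of this list for which every included type satisfies E_i/h_i > R on the types above it.
Rate on top 1: 0.22. A: 0.667 > 0.22 → include.
Rate on top 2: 0.2782. H: 0.407 > 0.2782 → include.
Optimal diet: F, A, H — 3 of 3 types.

3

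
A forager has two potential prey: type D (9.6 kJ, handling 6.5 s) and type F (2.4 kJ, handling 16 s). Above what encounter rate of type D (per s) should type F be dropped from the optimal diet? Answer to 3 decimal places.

At the threshold, the rate on type D alone equals the profitability of type F: λ·9.6/(1 + λ·6.5) = 2.4/16 = 0.15.
Rearranging, λ(9.6 − 0.15×6.5) = 0.15, so λ = 0.15/8.625 = 0.01739 per s.

0.017 per s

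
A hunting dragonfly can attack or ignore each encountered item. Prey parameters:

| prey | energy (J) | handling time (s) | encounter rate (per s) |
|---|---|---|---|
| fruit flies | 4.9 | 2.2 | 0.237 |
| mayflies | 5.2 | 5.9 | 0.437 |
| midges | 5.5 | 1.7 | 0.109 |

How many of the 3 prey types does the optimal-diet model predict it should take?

Rank by E/h (J/s): midges 3.24, fruit flies 2.23, mayflies 0.881. Include each in turn until the next type's E/h falls below the running intake rate.
Rate on top 1: 0.5058. fruit flies: 2.23 > 0.5058 → include.
Rate on top 2: 1.032. mayflies: 0.881 < 1.032 → exclude; stop.
Optimal diet: midges, fruit flies — 2 of 3 types.

2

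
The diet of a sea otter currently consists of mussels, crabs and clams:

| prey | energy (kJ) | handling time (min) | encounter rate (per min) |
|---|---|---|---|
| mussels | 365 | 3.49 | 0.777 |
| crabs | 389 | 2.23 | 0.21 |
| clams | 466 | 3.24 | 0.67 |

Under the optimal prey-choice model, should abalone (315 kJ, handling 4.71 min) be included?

On mussels, crabs and clams alone, R = ΣλE/(1+Σλh) = 677.5/6.351 = 106.7 kJ/min.
abalone: E/h = 315/4.71 = 66.88 kJ/min.
Since 66.88 < R, time spent handling abalone is better spent searching.

No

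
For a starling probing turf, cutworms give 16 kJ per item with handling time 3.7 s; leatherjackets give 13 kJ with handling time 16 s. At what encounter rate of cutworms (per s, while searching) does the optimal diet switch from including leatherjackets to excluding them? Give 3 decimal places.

0.063 per s

Drop leatherjackets once their profitability E₂/h₂ falls below the rate achievable on cutworms alone: E₂/h₂ = λE₁/(1 + λh₁).
Solve for λ: λE₁h₂ = E₂(1 + λh₁) → λ(E₁h₂ − E₂h₁) = E₂ → λ = E₂/(E₁h₂ − E₂h₁).
λ = 13/(16×16 − 13×3.7) = 13/207.9 = 0.06253 per s.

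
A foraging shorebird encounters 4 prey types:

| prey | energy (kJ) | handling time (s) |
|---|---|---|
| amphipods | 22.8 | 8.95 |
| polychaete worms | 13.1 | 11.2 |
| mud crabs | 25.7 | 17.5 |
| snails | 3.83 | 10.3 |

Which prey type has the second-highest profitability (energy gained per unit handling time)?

mud crabs

In descending order of E/h:
amphipods: 22.8/8.95 = 2.55 kJ/s
mud crabs: 25.7/17.5 = 1.47 kJ/s
polychaete worms: 13.1/11.2 = 1.17 kJ/s
snails: 3.83/10.3 = 0.372 kJ/s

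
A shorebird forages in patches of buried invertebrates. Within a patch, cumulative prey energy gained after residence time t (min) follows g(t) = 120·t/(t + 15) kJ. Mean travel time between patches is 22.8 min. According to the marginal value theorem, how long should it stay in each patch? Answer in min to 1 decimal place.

Maximise g(t)/(T+t): set derivative to zero → g'(t)(T+t) = g(t).
g'(t) = 120·15/(t + 15)². Setting 120·15/(t+15)² = 120t/[(t+15)(22.8+t)] gives 15(22.8+t) = t(t+15), so t² = 15×22.8 = 342.
t* = √342 = 18.49 min.

18.5 min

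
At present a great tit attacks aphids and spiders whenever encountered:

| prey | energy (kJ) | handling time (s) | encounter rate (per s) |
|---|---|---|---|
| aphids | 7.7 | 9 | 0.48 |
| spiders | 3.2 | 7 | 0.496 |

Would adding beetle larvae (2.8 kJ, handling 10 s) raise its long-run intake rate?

No

Intake rate on the current diet: R = (0.48×7.7 + 0.496×3.2) / (1 + 0.48×9 + 0.496×7) = 5.283/8.792 = 0.6009 kJ/s.
Profitability of beetle larvae: 2.8/10 = 0.28 kJ/s.
0.28 < 0.6009, so adding beetle larvae would lower the average — exclude it.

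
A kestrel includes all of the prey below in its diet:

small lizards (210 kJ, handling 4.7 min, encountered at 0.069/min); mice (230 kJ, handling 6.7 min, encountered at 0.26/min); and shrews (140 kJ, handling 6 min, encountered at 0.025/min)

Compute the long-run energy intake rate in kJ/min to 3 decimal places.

R = Σλ_iE_i / (1 + Σλ_ih_i)
Numerator: 0.069×210 + 0.26×230 + 0.025×140 = 77.79
Denominator: 1 + 0.069×4.7 + 0.26×6.7 + 0.025×6 = 3.216
R = 77.79/3.216 = 24.19 kJ/min

24.186 kJ/min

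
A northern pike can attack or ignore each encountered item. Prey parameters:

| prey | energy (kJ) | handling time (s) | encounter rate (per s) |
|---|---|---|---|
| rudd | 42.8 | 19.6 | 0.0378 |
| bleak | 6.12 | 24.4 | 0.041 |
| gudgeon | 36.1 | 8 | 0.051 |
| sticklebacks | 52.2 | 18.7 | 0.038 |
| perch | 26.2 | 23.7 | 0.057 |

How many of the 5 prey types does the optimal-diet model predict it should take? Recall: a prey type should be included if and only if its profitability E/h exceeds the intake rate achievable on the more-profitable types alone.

E/h in descending order: gudgeon 4.51, sticklebacks 2.79, rudd 2.18, perch 1.11, bleak 0.251 kJ/s. The optimal diet is the largest prefix of this list for which every included type satisfies E_i/h_i > R on the types above it.
Rate on top 1: 1.308. sticklebacks: 2.79 > 1.308 → include.
Rate on top 2: 1.805. rudd: 2.18 > 1.805 → include.
Rate on top 3: 1.903. perch: 1.11 < 1.903 → exclude; stop.
Optimal diet: gudgeon, sticklebacks, rudd — 3 of 5 types.

3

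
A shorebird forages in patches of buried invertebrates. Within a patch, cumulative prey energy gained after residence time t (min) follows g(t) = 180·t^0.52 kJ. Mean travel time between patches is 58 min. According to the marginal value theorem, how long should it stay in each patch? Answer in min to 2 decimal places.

62.83 min

By the marginal value theorem, leave when the instantaneous gain rate g'(t) equals the habitat-wide average g(t)/(T + t).
g'(t) = 0.52·180·t^-0.48. Setting 0.52·180·t^-0.48 = 180·t^0.52/(58+t) gives 0.52(58+t) = t, so 0.48·t = 0.52×58.
t* = 0.52×58/0.48 = 62.83 min.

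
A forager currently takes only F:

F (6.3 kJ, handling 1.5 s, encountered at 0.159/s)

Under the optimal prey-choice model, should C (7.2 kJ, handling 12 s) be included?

On F alone, R = ΣλE/(1+Σλh) = 1.002/1.238 = 0.8088 kJ/s.
Profitability of C: 7.2/12 = 0.6 kJ/s.
0.6 < 0.8088, so adding C would lower the average — exclude it.

No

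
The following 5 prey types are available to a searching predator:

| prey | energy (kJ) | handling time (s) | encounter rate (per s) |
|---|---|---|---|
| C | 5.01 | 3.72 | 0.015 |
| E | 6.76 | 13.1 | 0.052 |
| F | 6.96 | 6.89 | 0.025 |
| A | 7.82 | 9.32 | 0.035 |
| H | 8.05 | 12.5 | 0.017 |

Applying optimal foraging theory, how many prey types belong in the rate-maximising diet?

5

Rank by E/h (kJ/s): C 1.35, F 1.01, A 0.839, H 0.644, E 0.516. Include each in turn until the next type's E/h falls below the running intake rate.
Rate on top 1: 0.07118. F: 1.01 > 0.07118 → include.
Rate on top 2: 0.2029. A: 0.839 > 0.2029 → include.
Rate on top 3: 0.3364. H: 0.644 > 0.3364 → include.
Rate on top 4: 0.3734. E: 0.516 > 0.3734 → include.
Optimal diet: C, F, A, H, E — 5 of 5 types.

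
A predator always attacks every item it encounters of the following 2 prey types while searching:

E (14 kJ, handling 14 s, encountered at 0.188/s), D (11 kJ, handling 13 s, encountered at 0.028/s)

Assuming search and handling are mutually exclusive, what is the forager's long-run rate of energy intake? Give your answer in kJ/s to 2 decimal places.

R = Σλ_iE_i / (1 + Σλ_ih_i)
Numerator: 0.188×14 + 0.028×11 = 2.94
Denominator: 1 + 0.188×14 + 0.028×13 = 3.996
R = 2.94/3.996 = 0.7357 kJ/s

0.74 kJ/s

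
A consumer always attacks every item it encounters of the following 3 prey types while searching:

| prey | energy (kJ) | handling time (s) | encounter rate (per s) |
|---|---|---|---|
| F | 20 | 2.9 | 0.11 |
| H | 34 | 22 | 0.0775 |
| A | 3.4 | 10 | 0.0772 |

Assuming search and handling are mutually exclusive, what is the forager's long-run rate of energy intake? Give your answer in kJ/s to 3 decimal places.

R = (0.11×20 + 0.0775×34 + 0.0772×3.4) / (1 + 0.11×2.9 + 0.0775×22 + 0.0772×10) = 5.097/3.796 = 1.343 kJ/s.

1.343 kJ/s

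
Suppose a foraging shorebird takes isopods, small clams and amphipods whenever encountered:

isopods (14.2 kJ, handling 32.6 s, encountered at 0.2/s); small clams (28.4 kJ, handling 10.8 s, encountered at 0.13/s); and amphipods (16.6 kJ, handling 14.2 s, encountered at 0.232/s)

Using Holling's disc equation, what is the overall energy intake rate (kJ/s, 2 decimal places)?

0.85 kJ/s

R = Σλ_iE_i / (1 + Σλ_ih_i)
Numerator: 0.2×14.2 + 0.13×28.4 + 0.232×16.6 = 10.38
Denominator: 1 + 0.2×32.6 + 0.13×10.8 + 0.232×14.2 = 12.22
R = 10.38/12.22 = 0.8498 kJ/s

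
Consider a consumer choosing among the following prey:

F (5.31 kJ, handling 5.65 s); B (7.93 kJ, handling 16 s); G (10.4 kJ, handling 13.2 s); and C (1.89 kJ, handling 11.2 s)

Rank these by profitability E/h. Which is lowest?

Profitability E/h (kJ/s): F = 5.31/5.65 = 0.94, B = 7.93/16 = 0.496, G = 10.4/13.2 = 0.788, C = 1.89/11.2 = 0.169.
Ranked: F > G > B > C.

C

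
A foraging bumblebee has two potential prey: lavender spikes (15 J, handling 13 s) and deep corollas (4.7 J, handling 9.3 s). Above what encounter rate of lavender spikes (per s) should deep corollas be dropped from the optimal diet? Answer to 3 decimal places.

0.060 per s

At the threshold, the rate on lavender spikes alone equals the profitability of deep corollas: λ·15/(1 + λ·13) = 4.7/9.3 = 0.5054.
Rearranging, λ(15 − 0.5054×13) = 0.5054, so λ = 0.5054/8.43 = 0.05995 per s.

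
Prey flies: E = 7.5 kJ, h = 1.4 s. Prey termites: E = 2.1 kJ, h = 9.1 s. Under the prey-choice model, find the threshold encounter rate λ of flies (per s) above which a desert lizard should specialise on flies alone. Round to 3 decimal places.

0.032 per s

At the threshold, the rate on flies alone equals the profitability of termites: λ·7.5/(1 + λ·1.4) = 2.1/9.1 = 0.2308.
Rearranging, λ(7.5 − 0.2308×1.4) = 0.2308, so λ = 0.2308/7.177 = 0.03215 per s.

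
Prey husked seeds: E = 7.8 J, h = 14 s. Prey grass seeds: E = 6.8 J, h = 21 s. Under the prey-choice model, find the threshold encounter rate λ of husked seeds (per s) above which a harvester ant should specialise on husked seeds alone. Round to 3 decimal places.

0.099 per s

The zero-one rule: include grass seeds iff E₂/h₂ > λE₁/(1+λh₁). Equality gives the switch point.
λE₁h₂ = E₂ + λE₂h₁ ⇒ λ = E₂/(E₁h₂ − E₂h₁) = 6.8/(163.8 − 95.2) = 0.09913 per s.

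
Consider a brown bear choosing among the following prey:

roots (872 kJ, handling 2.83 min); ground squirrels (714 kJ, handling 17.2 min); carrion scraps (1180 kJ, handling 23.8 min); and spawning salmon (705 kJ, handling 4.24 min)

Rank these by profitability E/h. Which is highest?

roots

In descending order of E/h:
roots: 872/2.83 = 308 kJ/min
spawning salmon: 705/4.24 = 166 kJ/min
carrion scraps: 1180/23.8 = 49.6 kJ/min
ground squirrels: 714/17.2 = 41.5 kJ/min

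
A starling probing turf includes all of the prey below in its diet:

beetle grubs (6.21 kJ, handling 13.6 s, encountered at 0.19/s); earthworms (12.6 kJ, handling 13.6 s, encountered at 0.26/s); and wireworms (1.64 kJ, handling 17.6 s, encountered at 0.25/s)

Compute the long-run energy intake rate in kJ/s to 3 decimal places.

R = Σλ_iE_i / (1 + Σλ_ih_i)
Numerator: 0.19×6.21 + 0.26×12.6 + 0.25×1.64 = 4.866
Denominator: 1 + 0.19×13.6 + 0.26×13.6 + 0.25×17.6 = 11.52
R = 4.866/11.52 = 0.4224 kJ/s

0.422 kJ/s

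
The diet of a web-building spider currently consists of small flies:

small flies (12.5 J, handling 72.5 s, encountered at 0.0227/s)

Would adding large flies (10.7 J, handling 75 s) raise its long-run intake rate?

Yes

Current rate: (0.0227×12.5)/(1 + 0.0227×72.5) = 0.1072 J/s.
Profitability of large flies: 10.7/75 = 0.1427 J/s.
0.1427 > 0.1072, so adding large flies raises the average — include it.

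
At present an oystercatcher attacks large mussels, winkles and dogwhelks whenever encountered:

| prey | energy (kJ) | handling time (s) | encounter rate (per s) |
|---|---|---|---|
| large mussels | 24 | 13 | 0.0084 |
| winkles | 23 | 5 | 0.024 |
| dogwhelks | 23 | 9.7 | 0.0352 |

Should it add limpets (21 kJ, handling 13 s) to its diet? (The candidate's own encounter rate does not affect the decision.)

Yes

Intake rate on the current diet: R = (0.0084×24 + 0.024×23 + 0.0352×23) / (1 + 0.0084×13 + 0.024×5 + 0.0352×9.7) = 1.563/1.571 = 0.9953 kJ/s.
Profitability of limpets: 21/13 = 1.615 kJ/s.
1.615 > 0.9953, so adding limpets raises the average — include it.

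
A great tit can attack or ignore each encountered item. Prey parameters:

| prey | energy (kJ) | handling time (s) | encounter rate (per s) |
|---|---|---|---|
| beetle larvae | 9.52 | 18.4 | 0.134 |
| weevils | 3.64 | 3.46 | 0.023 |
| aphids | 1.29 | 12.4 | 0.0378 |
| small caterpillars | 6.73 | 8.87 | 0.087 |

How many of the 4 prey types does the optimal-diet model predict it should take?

3

E/h in descending order: weevils 1.05, small caterpillars 0.759, beetle larvae 0.517, aphids 0.104 kJ/s. The optimal diet is the largest prefix of this list for which every included type satisfies E_i/h_i > R on the types above it.
Rate on top 1: 0.07755. small caterpillars: 0.759 > 0.07755 → include.
Rate on top 2: 0.3615. beetle larvae: 0.517 > 0.3615 → include.
Rate on top 3: 0.4505. aphids: 0.104 < 0.4505 → exclude; stop.
Optimal diet: weevils, small caterpillars, beetle larvae — 3 of 4 types.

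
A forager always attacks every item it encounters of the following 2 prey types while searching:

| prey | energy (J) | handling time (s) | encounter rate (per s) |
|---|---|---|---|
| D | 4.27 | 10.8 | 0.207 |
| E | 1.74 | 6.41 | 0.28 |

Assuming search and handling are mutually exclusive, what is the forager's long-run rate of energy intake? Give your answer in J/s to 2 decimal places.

0.27 J/s

R = (0.207×4.27 + 0.28×1.74) / (1 + 0.207×10.8 + 0.28×6.41) = 1.371/5.03 = 0.2726 J/s.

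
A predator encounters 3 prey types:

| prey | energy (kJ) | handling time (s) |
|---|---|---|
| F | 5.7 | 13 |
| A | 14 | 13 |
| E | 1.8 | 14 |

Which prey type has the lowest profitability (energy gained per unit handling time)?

Profitability E/h (kJ/s): F = 5.7/13 = 0.438, A = 14/13 = 1.08, E = 1.8/14 = 0.129.
Ranked: A > F > E.

E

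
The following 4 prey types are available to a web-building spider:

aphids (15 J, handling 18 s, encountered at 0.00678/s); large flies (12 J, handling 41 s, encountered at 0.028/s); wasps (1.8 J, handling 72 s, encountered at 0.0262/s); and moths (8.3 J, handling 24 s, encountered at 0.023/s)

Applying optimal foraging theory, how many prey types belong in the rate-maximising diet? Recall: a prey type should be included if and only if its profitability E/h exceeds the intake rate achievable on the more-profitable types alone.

Rank by E/h (J/s): aphids 0.833, moths 0.346, large flies 0.293, wasps 0.025. Include each in turn until the next type's E/h falls below the running intake rate.
Rate on top 1: 0.09064. moths: 0.346 > 0.09064 → include.
Rate on top 2: 0.1748. large flies: 0.293 > 0.1748 → include.
Rate on top 3: 0.2227. wasps: 0.025 < 0.2227 → exclude; stop.
Optimal diet: aphids, moths, large flies — 3 of 4 types.

3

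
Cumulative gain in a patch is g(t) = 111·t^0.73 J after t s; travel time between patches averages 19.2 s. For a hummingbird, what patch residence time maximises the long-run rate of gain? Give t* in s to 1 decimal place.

51.9 s

Maximise g(t)/(T+t): set derivative to zero → g'(t)(T+t) = g(t).
g'(t) = 0.73·111·t^-0.27. Setting 0.73·111·t^-0.27 = 111·t^0.73/(19.2+t) gives 0.73(19.2+t) = t, so 0.27·t = 0.73×19.2.
t* = 0.73×19.2/0.27 = 51.91 s.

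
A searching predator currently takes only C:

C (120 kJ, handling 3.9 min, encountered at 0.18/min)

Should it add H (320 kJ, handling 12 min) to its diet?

Current rate: (0.18×120)/(1 + 0.18×3.9) = 12.69 kJ/min.
H: E/h = 320/12 = 26.67 kJ/min.
Since 26.67 > R, including H increases the long-run rate.

Yes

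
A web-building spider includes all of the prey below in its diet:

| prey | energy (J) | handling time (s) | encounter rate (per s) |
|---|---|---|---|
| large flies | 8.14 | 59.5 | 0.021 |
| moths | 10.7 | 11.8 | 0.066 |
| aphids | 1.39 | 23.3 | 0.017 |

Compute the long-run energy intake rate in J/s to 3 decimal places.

0.263 J/s

Energy encountered per unit search time: 0.021×8.14 + 0.066×10.7 + 0.017×1.39 = 0.9008 J/s.
Handling time per unit search time: 0.021×59.5 + 0.066×11.8 + 0.017×23.3 = 2.424.
Rate = 0.9008/(1 + 2.424) = 0.263 J/s.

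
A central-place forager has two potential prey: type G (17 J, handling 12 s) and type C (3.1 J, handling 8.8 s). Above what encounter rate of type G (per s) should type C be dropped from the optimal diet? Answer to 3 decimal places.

0.028 per s

At the threshold, the rate on type G alone equals the profitability of type C: λ·17/(1 + λ·12) = 3.1/8.8 = 0.3523.
Rearranging, λ(17 − 0.3523×12) = 0.3523, so λ = 0.3523/12.77 = 0.02758 per s.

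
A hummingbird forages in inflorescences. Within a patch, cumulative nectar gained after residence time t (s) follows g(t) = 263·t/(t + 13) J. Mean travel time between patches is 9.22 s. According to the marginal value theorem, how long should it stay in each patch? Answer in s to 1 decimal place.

By the marginal value theorem, leave when the instantaneous gain rate g'(t) equals the habitat-wide average g(t)/(T + t).
g'(t) = 263·13/(t + 13)². Setting 263·13/(t+13)² = 263t/[(t+13)(9.22+t)] gives 13(9.22+t) = t(t+13), so t² = 13×9.22 = 119.9.
t* = √119.9 = 10.95 s.

10.9 s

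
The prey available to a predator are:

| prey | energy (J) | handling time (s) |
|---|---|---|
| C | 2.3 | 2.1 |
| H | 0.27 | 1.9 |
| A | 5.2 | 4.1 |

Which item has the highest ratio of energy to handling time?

A

In descending order of E/h:
A: 5.2/4.1 = 1.27 J/s
C: 2.3/2.1 = 1.1 J/s
H: 0.27/1.9 = 0.142 J/s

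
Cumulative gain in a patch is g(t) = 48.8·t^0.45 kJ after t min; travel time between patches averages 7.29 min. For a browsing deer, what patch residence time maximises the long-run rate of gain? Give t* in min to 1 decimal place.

6.0 min

Optimal t* satisfies g'(t*) = g(t*)/(T + t*).
g'(t) = 0.45·48.8·t^-0.55. Setting 0.45·48.8·t^-0.55 = 48.8·t^0.45/(7.29+t) gives 0.45(7.29+t) = t, so 0.55·t = 0.45×7.29.
t* = 0.45×7.29/0.55 = 5.965 min.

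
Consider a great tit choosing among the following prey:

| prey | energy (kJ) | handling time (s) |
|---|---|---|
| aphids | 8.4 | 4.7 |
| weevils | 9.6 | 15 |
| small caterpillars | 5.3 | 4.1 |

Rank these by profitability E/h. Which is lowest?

Profitability E/h (kJ/s): aphids = 8.4/4.7 = 1.79, weevils = 9.6/15 = 0.64, small caterpillars = 5.3/4.1 = 1.29.
Ranked: aphids > small caterpillars > weevils.

weevils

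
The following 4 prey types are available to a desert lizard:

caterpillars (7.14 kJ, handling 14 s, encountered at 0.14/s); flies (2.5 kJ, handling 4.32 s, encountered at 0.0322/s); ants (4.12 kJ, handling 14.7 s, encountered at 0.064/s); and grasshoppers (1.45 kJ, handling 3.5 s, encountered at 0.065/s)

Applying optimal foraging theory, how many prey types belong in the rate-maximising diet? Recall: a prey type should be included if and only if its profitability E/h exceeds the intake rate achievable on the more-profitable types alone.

E/h in descending order: flies 0.579, caterpillars 0.51, grasshoppers 0.414, ants 0.28 kJ/s. The optimal diet is the largest prefix of this list for which every included type satisfies E_i/h_i > R on the types above it.
Rate on top 1: 0.07067. caterpillars: 0.51 > 0.07067 → include.
Rate on top 2: 0.3485. grasshoppers: 0.414 > 0.3485 → include.
Rate on top 3: 0.353. ants: 0.28 < 0.353 → exclude; stop.
Optimal diet: flies, caterpillars, grasshoppers — 3 of 4 types.

3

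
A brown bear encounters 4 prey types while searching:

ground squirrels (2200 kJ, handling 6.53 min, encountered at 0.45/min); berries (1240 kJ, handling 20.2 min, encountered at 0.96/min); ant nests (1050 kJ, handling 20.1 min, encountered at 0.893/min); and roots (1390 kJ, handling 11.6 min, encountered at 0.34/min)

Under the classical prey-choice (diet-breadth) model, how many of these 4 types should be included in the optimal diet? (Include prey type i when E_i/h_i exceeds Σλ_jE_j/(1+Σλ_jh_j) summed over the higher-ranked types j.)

1

Profitabilities (E/h, kJ/min): ground squirrels 337, roots 120, berries 61.4, ant nests 52.2. Add prey in this order while the next type's profitability exceeds the intake rate on those already taken.
Rate on top 1: 251.4. roots: 120 < 251.4 → exclude; stop.
Optimal diet: ground squirrels — 1 of 4 types.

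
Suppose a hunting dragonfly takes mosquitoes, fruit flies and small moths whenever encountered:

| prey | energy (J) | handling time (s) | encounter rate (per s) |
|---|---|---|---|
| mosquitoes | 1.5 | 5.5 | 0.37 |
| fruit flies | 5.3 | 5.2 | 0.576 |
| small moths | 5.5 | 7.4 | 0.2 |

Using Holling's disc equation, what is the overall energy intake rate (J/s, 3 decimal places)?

0.627 J/s

Energy encountered per unit search time: 0.37×1.5 + 0.576×5.3 + 0.2×5.5 = 4.708 J/s.
Handling time per unit search time: 0.37×5.5 + 0.576×5.2 + 0.2×7.4 = 6.51.
Rate = 4.708/(1 + 6.51) = 0.6269 J/s.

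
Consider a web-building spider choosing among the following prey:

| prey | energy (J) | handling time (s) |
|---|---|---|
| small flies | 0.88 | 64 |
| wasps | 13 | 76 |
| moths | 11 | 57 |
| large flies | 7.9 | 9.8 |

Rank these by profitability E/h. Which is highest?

Profitability E/h (J/s): small flies = 0.88/64 = 0.0138, wasps = 13/76 = 0.171, moths = 11/57 = 0.193, large flies = 7.9/9.8 = 0.806.
Ranked: large flies > moths > wasps > small flies.

large flies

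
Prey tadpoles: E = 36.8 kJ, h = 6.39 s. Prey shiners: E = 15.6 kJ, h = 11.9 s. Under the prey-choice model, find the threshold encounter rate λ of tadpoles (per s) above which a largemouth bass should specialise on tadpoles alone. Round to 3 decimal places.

At the threshold, the rate on tadpoles alone equals the profitability of shiners: λ·36.8/(1 + λ·6.39) = 15.6/11.9 = 1.311.
Rearranging, λ(36.8 − 1.311×6.39) = 1.311, so λ = 1.311/28.42 = 0.04612 per s.

0.046 per s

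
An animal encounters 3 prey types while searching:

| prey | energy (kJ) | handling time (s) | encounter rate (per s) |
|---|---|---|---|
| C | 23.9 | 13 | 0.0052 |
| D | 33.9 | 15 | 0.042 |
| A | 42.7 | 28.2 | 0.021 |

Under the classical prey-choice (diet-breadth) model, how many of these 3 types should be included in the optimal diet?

Rank by E/h (kJ/s): D 2.26, C 1.84, A 1.51. Include each in turn until the next type's E/h falls below the running intake rate.
Rate on top 1: 0.8735. C: 1.84 > 0.8735 → include.
Rate on top 2: 0.9119. A: 1.51 > 0.9119 → include.
Optimal diet: D, C, A — 3 of 3 types.

3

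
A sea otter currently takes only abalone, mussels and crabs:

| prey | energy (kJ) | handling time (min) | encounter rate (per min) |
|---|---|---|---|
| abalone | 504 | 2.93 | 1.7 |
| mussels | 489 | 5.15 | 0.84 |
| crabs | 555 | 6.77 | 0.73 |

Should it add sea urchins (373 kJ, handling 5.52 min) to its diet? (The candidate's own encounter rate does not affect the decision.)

Current rate: (1.7×504 + 0.84×489 + 0.73×555)/(1 + 1.7×2.93 + 0.84×5.15 + 0.73×6.77) = 109.7 kJ/min.
Profitability of sea urchins: 373/5.52 = 67.57 kJ/min.
Since 67.57 < R, time spent handling sea urchins is better spent searching.

No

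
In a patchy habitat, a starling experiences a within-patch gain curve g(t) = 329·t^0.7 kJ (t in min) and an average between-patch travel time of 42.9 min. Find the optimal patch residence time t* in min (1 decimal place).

100.1 min

Optimal t* satisfies g'(t*) = g(t*)/(T + t*).
g'(t) = 0.7·329·t^-0.3. Setting 0.7·329·t^-0.3 = 329·t^0.7/(42.9+t) gives 0.7(42.9+t) = t, so 0.30·t = 0.7×42.9.
t* = 0.7×42.9/0.30 = 100.1 min.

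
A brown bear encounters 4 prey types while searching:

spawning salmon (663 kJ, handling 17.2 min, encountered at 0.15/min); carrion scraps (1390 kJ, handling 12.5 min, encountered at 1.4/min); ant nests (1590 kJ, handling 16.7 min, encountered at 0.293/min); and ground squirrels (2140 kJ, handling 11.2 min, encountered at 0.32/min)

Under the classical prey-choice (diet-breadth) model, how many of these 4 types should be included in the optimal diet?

1

Rank by E/h (kJ/min): ground squirrels 191, carrion scraps 111, ant nests 95.2, spawning salmon 38.5. Include each in turn until the next type's E/h falls below the running intake rate.
Rate on top 1: 149.4. carrion scraps: 111 < 149.4 → exclude; stop.
Optimal diet: ground squirrels — 1 of 4 types.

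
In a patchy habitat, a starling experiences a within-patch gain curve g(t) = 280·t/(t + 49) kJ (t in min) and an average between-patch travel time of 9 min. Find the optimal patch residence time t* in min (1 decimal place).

21.0 min

By the marginal value theorem, leave when the instantaneous gain rate g'(t) equals the habitat-wide average g(t)/(T + t).
g'(t) = 280·49/(t + 49)². Setting 280·49/(t+49)² = 280t/[(t+49)(9+t)] gives 49(9+t) = t(t+49), so t² = 49×9 = 441.
t* = √441 = 21 min.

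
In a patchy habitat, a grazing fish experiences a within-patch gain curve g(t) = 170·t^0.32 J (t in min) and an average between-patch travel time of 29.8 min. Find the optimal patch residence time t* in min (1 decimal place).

By the marginal value theorem, leave when the instantaneous gain rate g'(t) equals the habitat-wide average g(t)/(T + t).
g'(t) = 0.32·170·t^-0.68. Setting 0.32·170·t^-0.68 = 170·t^0.32/(29.8+t) gives 0.32(29.8+t) = t, so 0.68·t = 0.32×29.8.
t* = 0.32×29.8/0.68 = 14.02 min.

14.0 min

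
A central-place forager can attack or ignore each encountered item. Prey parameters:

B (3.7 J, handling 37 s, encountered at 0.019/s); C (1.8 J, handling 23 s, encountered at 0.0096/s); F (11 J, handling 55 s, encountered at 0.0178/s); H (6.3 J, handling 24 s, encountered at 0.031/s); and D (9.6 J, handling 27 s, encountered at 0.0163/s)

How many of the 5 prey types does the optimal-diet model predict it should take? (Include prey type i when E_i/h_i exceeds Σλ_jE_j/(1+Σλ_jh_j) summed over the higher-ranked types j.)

Profitabilities (E/h, J/s): D 0.356, H 0.263, F 0.2, B 0.1, C 0.0783. Add prey in this order while the next type's profitability exceeds the intake rate on those already taken.
Rate on top 1: 0.1087. H: 0.263 > 0.1087 → include.
Rate on top 2: 0.1611. F: 0.2 > 0.1611 → include.
Rate on top 3: 0.1731. B: 0.1 < 0.1731 → exclude; stop.
Optimal diet: D, H, F — 3 of 5 types.

3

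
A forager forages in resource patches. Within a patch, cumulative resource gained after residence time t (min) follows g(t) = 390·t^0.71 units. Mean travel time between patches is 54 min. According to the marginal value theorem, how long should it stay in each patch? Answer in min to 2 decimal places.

132.21 min

Maximise g(t)/(T+t): set derivative to zero → g'(t)(T+t) = g(t).
g'(t) = 0.71·390·t^-0.29. Setting 0.71·390·t^-0.29 = 390·t^0.71/(54+t) gives 0.71(54+t) = t, so 0.29·t = 0.71×54.
t* = 0.71×54/0.29 = 132.2 min.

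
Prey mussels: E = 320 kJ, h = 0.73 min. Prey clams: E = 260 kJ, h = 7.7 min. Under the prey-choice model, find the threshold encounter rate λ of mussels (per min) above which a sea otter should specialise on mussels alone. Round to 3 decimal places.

At the threshold, the rate on mussels alone equals the profitability of clams: λ·320/(1 + λ·0.73) = 260/7.7 = 33.77.
Rearranging, λ(320 − 33.77×0.73) = 33.77, so λ = 33.77/295.4 = 0.1143 per min.

0.114 per min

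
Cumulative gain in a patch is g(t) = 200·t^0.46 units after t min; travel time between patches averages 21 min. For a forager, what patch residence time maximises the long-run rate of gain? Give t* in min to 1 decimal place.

Maximise g(t)/(T+t): set derivative to zero → g'(t)(T+t) = g(t).
g'(t) = 0.46·200·t^-0.54. Setting 0.46·200·t^-0.54 = 200·t^0.46/(21+t) gives 0.46(21+t) = t, so 0.54·t = 0.46×21.
t* = 0.46×21/0.54 = 17.89 min.

17.9 min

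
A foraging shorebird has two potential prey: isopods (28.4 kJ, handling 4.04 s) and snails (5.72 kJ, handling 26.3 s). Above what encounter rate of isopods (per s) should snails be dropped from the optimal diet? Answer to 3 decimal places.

0.008 per s

Drop snails once their profitability E₂/h₂ falls below the rate achievable on isopods alone: E₂/h₂ = λE₁/(1 + λh₁).
Solve for λ: λE₁h₂ = E₂(1 + λh₁) → λ(E₁h₂ − E₂h₁) = E₂ → λ = E₂/(E₁h₂ − E₂h₁).
λ = 5.72/(28.4×26.3 − 5.72×4.04) = 5.72/723.8 = 0.007903 per s.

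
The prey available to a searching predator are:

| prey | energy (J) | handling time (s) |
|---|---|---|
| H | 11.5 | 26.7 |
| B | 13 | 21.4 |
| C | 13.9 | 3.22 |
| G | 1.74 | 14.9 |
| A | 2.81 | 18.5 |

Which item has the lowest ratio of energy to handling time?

Profitability E/h (J/s): H = 11.5/26.7 = 0.431, B = 13/21.4 = 0.607, C = 13.9/3.22 = 4.32, G = 1.74/14.9 = 0.117, A = 2.81/18.5 = 0.152.
Ranked: C > B > H > A > G.

G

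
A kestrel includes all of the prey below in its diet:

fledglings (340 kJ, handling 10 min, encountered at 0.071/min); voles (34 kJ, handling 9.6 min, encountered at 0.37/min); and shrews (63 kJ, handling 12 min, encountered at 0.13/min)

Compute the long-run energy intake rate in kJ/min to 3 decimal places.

6.583 kJ/min

R = (0.071×340 + 0.37×34 + 0.13×63) / (1 + 0.071×10 + 0.37×9.6 + 0.13×12) = 44.91/6.822 = 6.583 kJ/min.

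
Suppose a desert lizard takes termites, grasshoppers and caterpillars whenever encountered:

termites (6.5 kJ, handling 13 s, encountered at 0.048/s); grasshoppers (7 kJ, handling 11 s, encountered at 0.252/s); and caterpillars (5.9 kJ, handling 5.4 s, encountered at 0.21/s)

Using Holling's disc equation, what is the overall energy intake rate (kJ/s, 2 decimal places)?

Energy encountered per unit search time: 0.048×6.5 + 0.252×7 + 0.21×5.9 = 3.315 kJ/s.
Handling time per unit search time: 0.048×13 + 0.252×11 + 0.21×5.4 = 4.53.
Rate = 3.315/(1 + 4.53) = 0.5995 kJ/s.

0.60 kJ/s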